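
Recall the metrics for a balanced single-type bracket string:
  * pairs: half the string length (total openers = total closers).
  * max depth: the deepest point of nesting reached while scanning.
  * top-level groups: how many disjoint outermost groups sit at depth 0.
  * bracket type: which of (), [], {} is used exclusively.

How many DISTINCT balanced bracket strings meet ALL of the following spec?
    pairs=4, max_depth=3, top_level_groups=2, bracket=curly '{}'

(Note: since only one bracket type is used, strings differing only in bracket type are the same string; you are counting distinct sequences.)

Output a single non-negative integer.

Answer: 2

Derivation:
Spec: pairs=4 depth=3 groups=2
Count(depth <= 3) = 5
Count(depth <= 2) = 3
Count(depth == 3) = 5 - 3 = 2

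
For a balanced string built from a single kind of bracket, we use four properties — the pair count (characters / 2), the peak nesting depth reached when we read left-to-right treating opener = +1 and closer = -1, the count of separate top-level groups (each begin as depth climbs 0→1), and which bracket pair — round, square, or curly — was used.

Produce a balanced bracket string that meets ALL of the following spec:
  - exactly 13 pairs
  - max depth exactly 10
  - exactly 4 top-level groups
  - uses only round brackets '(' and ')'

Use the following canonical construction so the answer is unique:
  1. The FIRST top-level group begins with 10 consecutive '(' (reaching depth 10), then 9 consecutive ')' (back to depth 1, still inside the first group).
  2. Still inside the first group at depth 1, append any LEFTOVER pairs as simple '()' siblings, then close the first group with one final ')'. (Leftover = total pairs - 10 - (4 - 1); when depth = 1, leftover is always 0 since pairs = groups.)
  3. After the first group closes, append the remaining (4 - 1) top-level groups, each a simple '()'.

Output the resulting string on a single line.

Spec: pairs=13 depth=10 groups=4
Leftover pairs = 13 - 10 - (4-1) = 0
First group: deep chain of depth 10 + 0 sibling pairs
Remaining 3 groups: simple '()' each

Answer: (((((((((())))))))))()()()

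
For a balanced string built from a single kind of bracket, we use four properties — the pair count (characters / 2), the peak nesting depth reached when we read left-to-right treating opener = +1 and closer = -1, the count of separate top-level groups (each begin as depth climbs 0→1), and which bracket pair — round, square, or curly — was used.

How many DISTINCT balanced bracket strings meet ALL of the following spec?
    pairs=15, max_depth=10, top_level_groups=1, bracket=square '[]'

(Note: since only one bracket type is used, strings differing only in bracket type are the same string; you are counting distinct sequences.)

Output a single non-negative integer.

Spec: pairs=15 depth=10 groups=1
Count(depth <= 10) = 2660139
Count(depth <= 9) = 2613834
Count(depth == 10) = 2660139 - 2613834 = 46305

Answer: 46305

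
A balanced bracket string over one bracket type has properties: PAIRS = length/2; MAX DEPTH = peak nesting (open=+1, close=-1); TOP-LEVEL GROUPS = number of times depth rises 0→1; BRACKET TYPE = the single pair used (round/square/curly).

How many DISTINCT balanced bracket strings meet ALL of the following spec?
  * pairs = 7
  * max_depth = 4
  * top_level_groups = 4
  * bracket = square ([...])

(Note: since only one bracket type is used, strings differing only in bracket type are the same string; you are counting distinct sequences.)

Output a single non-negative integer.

Answer: 4

Derivation:
Spec: pairs=7 depth=4 groups=4
Count(depth <= 4) = 48
Count(depth <= 3) = 44
Count(depth == 4) = 48 - 44 = 4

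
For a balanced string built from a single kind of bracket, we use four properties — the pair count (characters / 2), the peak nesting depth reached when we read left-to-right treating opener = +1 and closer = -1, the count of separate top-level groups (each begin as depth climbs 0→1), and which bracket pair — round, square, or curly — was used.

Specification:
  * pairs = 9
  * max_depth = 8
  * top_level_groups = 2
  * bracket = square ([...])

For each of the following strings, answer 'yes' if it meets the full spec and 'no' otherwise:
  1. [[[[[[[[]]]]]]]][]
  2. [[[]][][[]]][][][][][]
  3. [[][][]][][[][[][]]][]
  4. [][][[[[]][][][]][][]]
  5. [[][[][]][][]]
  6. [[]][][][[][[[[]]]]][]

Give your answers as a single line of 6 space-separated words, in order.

Answer: yes no no no no no

Derivation:
String 1 '[[[[[[[[]]]]]]]][]': depth seq [1 2 3 4 5 6 7 8 7 6 5 4 3 2 1 0 1 0]
  -> pairs=9 depth=8 groups=2 -> yes
String 2 '[[[]][][[]]][][][][][]': depth seq [1 2 3 2 1 2 1 2 3 2 1 0 1 0 1 0 1 0 1 0 1 0]
  -> pairs=11 depth=3 groups=6 -> no
String 3 '[[][][]][][[][[][]]][]': depth seq [1 2 1 2 1 2 1 0 1 0 1 2 1 2 3 2 3 2 1 0 1 0]
  -> pairs=11 depth=3 groups=4 -> no
String 4 '[][][[[[]][][][]][][]]': depth seq [1 0 1 0 1 2 3 4 3 2 3 2 3 2 3 2 1 2 1 2 1 0]
  -> pairs=11 depth=4 groups=3 -> no
String 5 '[[][[][]][][]]': depth seq [1 2 1 2 3 2 3 2 1 2 1 2 1 0]
  -> pairs=7 depth=3 groups=1 -> no
String 6 '[[]][][][[][[[[]]]]][]': depth seq [1 2 1 0 1 0 1 0 1 2 1 2 3 4 5 4 3 2 1 0 1 0]
  -> pairs=11 depth=5 groups=5 -> no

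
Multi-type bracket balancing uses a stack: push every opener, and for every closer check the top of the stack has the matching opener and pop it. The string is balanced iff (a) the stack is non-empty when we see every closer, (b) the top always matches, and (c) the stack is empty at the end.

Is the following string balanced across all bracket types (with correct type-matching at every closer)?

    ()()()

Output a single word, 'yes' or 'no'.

Answer: yes

Derivation:
pos 0: push '('; stack = (
pos 1: ')' matches '('; pop; stack = (empty)
pos 2: push '('; stack = (
pos 3: ')' matches '('; pop; stack = (empty)
pos 4: push '('; stack = (
pos 5: ')' matches '('; pop; stack = (empty)
end: stack empty → VALID
Verdict: properly nested → yes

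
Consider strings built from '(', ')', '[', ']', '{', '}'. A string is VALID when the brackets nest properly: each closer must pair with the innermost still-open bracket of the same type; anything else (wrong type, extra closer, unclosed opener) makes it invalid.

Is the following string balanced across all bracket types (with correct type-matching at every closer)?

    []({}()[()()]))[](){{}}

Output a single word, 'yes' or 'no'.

Answer: no

Derivation:
pos 0: push '['; stack = [
pos 1: ']' matches '['; pop; stack = (empty)
pos 2: push '('; stack = (
pos 3: push '{'; stack = ({
pos 4: '}' matches '{'; pop; stack = (
pos 5: push '('; stack = ((
pos 6: ')' matches '('; pop; stack = (
pos 7: push '['; stack = ([
pos 8: push '('; stack = ([(
pos 9: ')' matches '('; pop; stack = ([
pos 10: push '('; stack = ([(
pos 11: ')' matches '('; pop; stack = ([
pos 12: ']' matches '['; pop; stack = (
pos 13: ')' matches '('; pop; stack = (empty)
pos 14: saw closer ')' but stack is empty → INVALID
Verdict: unmatched closer ')' at position 14 → no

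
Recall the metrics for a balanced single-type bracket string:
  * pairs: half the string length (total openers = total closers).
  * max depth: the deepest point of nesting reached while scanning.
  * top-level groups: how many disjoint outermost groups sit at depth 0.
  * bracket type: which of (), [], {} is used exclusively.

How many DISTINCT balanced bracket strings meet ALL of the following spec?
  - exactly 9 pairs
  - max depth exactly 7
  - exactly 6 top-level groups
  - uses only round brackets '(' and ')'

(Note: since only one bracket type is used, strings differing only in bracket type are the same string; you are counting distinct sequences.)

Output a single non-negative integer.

Answer: 0

Derivation:
Spec: pairs=9 depth=7 groups=6
Count(depth <= 7) = 110
Count(depth <= 6) = 110
Count(depth == 7) = 110 - 110 = 0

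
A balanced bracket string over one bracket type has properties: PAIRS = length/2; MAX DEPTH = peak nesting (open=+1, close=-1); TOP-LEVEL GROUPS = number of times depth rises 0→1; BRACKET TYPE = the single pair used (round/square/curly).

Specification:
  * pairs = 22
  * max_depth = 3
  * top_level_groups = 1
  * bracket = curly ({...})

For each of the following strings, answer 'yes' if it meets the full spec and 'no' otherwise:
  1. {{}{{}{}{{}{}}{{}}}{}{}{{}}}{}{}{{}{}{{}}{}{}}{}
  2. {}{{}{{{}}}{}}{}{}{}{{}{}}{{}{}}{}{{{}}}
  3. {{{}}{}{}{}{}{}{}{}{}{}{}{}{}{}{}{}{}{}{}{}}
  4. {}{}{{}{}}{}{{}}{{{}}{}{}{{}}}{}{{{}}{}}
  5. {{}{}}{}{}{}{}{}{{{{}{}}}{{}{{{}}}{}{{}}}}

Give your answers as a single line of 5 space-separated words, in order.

Answer: no no yes no no

Derivation:
String 1 '{{}{{}{}{{}{}}{{}}}{}{}{{}}}{}{}{{}{}{{}}{}{}}{}': depth seq [1 2 1 2 3 2 3 2 3 4 3 4 3 2 3 4 3 2 1 2 1 2 1 2 3 2 1 0 1 0 1 0 1 2 1 2 1 2 3 2 1 2 1 2 1 0 1 0]
  -> pairs=24 depth=4 groups=5 -> no
String 2 '{}{{}{{{}}}{}}{}{}{}{{}{}}{{}{}}{}{{{}}}': depth seq [1 0 1 2 1 2 3 4 3 2 1 2 1 0 1 0 1 0 1 0 1 2 1 2 1 0 1 2 1 2 1 0 1 0 1 2 3 2 1 0]
  -> pairs=20 depth=4 groups=9 -> no
String 3 '{{{}}{}{}{}{}{}{}{}{}{}{}{}{}{}{}{}{}{}{}{}}': depth seq [1 2 3 2 1 2 1 2 1 2 1 2 1 2 1 2 1 2 1 2 1 2 1 2 1 2 1 2 1 2 1 2 1 2 1 2 1 2 1 2 1 2 1 0]
  -> pairs=22 depth=3 groups=1 -> yes
String 4 '{}{}{{}{}}{}{{}}{{{}}{}{}{{}}}{}{{{}}{}}': depth seq [1 0 1 0 1 2 1 2 1 0 1 0 1 2 1 0 1 2 3 2 1 2 1 2 1 2 3 2 1 0 1 0 1 2 3 2 1 2 1 0]
  -> pairs=20 depth=3 groups=8 -> no
String 5 '{{}{}}{}{}{}{}{}{{{{}{}}}{{}{{{}}}{}{{}}}}': depth seq [1 2 1 2 1 0 1 0 1 0 1 0 1 0 1 0 1 2 3 4 3 4 3 2 1 2 3 2 3 4 5 4 3 2 3 2 3 4 3 2 1 0]
  -> pairs=21 depth=5 groups=7 -> no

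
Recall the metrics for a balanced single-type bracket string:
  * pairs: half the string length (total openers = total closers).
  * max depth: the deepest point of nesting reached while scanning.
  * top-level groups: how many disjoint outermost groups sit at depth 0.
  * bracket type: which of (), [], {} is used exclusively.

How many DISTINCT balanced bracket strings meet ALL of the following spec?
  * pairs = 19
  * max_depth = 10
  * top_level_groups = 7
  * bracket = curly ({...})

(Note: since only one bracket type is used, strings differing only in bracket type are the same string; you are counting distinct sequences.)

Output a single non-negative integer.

Answer: 19908

Derivation:
Spec: pairs=19 depth=10 groups=7
Count(depth <= 10) = 31863293
Count(depth <= 9) = 31843385
Count(depth == 10) = 31863293 - 31843385 = 19908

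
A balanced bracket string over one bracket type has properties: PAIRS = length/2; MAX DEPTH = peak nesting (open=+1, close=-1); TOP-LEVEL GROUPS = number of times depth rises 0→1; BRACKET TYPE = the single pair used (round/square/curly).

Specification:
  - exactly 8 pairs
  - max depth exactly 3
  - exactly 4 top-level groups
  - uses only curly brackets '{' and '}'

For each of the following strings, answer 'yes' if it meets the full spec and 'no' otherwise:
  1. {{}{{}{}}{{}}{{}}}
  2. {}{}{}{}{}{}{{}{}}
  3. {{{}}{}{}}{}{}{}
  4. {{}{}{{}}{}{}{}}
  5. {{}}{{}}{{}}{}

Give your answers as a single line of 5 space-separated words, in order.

String 1 '{{}{{}{}}{{}}{{}}}': depth seq [1 2 1 2 3 2 3 2 1 2 3 2 1 2 3 2 1 0]
  -> pairs=9 depth=3 groups=1 -> no
String 2 '{}{}{}{}{}{}{{}{}}': depth seq [1 0 1 0 1 0 1 0 1 0 1 0 1 2 1 2 1 0]
  -> pairs=9 depth=2 groups=7 -> no
String 3 '{{{}}{}{}}{}{}{}': depth seq [1 2 3 2 1 2 1 2 1 0 1 0 1 0 1 0]
  -> pairs=8 depth=3 groups=4 -> yes
String 4 '{{}{}{{}}{}{}{}}': depth seq [1 2 1 2 1 2 3 2 1 2 1 2 1 2 1 0]
  -> pairs=8 depth=3 groups=1 -> no
String 5 '{{}}{{}}{{}}{}': depth seq [1 2 1 0 1 2 1 0 1 2 1 0 1 0]
  -> pairs=7 depth=2 groups=4 -> no

Answer: no no yes no no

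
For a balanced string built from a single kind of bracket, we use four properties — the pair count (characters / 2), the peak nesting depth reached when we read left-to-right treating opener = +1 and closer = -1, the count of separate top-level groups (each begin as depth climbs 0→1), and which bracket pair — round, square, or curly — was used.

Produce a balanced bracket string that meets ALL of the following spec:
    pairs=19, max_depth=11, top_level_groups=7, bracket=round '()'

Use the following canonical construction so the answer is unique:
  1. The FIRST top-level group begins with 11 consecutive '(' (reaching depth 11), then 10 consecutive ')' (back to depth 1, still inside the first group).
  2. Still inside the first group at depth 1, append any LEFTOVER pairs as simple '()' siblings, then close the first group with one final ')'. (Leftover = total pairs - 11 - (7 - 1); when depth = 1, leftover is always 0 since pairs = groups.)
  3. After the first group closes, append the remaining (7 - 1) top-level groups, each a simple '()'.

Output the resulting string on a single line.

Answer: ((((((((((())))))))))()())()()()()()()

Derivation:
Spec: pairs=19 depth=11 groups=7
Leftover pairs = 19 - 11 - (7-1) = 2
First group: deep chain of depth 11 + 2 sibling pairs
Remaining 6 groups: simple '()' each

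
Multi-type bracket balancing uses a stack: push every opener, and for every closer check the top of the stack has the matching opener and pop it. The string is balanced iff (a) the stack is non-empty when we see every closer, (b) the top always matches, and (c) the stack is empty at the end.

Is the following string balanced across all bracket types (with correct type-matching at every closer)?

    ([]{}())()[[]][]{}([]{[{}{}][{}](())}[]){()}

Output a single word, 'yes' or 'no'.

pos 0: push '('; stack = (
pos 1: push '['; stack = ([
pos 2: ']' matches '['; pop; stack = (
pos 3: push '{'; stack = ({
pos 4: '}' matches '{'; pop; stack = (
pos 5: push '('; stack = ((
pos 6: ')' matches '('; pop; stack = (
pos 7: ')' matches '('; pop; stack = (empty)
pos 8: push '('; stack = (
pos 9: ')' matches '('; pop; stack = (empty)
pos 10: push '['; stack = [
pos 11: push '['; stack = [[
pos 12: ']' matches '['; pop; stack = [
pos 13: ']' matches '['; pop; stack = (empty)
pos 14: push '['; stack = [
pos 15: ']' matches '['; pop; stack = (empty)
pos 16: push '{'; stack = {
pos 17: '}' matches '{'; pop; stack = (empty)
pos 18: push '('; stack = (
pos 19: push '['; stack = ([
pos 20: ']' matches '['; pop; stack = (
pos 21: push '{'; stack = ({
pos 22: push '['; stack = ({[
pos 23: push '{'; stack = ({[{
pos 24: '}' matches '{'; pop; stack = ({[
pos 25: push '{'; stack = ({[{
pos 26: '}' matches '{'; pop; stack = ({[
pos 27: ']' matches '['; pop; stack = ({
pos 28: push '['; stack = ({[
pos 29: push '{'; stack = ({[{
pos 30: '}' matches '{'; pop; stack = ({[
pos 31: ']' matches '['; pop; stack = ({
pos 32: push '('; stack = ({(
pos 33: push '('; stack = ({((
pos 34: ')' matches '('; pop; stack = ({(
pos 35: ')' matches '('; pop; stack = ({
pos 36: '}' matches '{'; pop; stack = (
pos 37: push '['; stack = ([
pos 38: ']' matches '['; pop; stack = (
pos 39: ')' matches '('; pop; stack = (empty)
pos 40: push '{'; stack = {
pos 41: push '('; stack = {(
pos 42: ')' matches '('; pop; stack = {
pos 43: '}' matches '{'; pop; stack = (empty)
end: stack empty → VALID
Verdict: properly nested → yes

Answer: yes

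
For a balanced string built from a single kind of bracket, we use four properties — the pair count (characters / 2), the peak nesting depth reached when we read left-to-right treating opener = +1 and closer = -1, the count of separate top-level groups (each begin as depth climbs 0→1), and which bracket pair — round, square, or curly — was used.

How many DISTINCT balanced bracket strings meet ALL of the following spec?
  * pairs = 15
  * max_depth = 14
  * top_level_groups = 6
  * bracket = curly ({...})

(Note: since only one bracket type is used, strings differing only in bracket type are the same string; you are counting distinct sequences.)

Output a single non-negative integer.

Spec: pairs=15 depth=14 groups=6
Count(depth <= 14) = 326876
Count(depth <= 13) = 326876
Count(depth == 14) = 326876 - 326876 = 0

Answer: 0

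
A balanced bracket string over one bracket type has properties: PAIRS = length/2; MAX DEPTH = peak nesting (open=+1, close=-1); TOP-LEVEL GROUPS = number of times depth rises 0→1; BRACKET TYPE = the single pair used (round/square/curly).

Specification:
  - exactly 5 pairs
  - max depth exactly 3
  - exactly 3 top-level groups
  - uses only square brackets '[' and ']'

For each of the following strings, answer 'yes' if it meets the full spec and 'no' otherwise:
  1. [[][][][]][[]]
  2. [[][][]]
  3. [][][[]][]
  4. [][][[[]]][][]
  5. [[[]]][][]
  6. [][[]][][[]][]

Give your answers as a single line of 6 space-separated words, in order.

String 1 '[[][][][]][[]]': depth seq [1 2 1 2 1 2 1 2 1 0 1 2 1 0]
  -> pairs=7 depth=2 groups=2 -> no
String 2 '[[][][]]': depth seq [1 2 1 2 1 2 1 0]
  -> pairs=4 depth=2 groups=1 -> no
String 3 '[][][[]][]': depth seq [1 0 1 0 1 2 1 0 1 0]
  -> pairs=5 depth=2 groups=4 -> no
String 4 '[][][[[]]][][]': depth seq [1 0 1 0 1 2 3 2 1 0 1 0 1 0]
  -> pairs=7 depth=3 groups=5 -> no
String 5 '[[[]]][][]': depth seq [1 2 3 2 1 0 1 0 1 0]
  -> pairs=5 depth=3 groups=3 -> yes
String 6 '[][[]][][[]][]': depth seq [1 0 1 2 1 0 1 0 1 2 1 0 1 0]
  -> pairs=7 depth=2 groups=5 -> no

Answer: no no no no yes no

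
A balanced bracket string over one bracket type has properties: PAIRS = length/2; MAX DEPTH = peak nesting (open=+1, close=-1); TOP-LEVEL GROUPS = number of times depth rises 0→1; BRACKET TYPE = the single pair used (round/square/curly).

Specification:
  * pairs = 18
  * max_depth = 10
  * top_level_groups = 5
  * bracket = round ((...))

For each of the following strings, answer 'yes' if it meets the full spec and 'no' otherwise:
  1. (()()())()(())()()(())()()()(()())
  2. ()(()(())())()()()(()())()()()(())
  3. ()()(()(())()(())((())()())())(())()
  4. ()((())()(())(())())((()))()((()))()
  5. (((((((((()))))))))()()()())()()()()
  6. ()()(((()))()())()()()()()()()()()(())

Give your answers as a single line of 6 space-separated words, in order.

String 1 '(()()())()(())()()(())()()()(()())': depth seq [1 2 1 2 1 2 1 0 1 0 1 2 1 0 1 0 1 0 1 2 1 0 1 0 1 0 1 0 1 2 1 2 1 0]
  -> pairs=17 depth=2 groups=10 -> no
String 2 '()(()(())())()()()(()())()()()(())': depth seq [1 0 1 2 1 2 3 2 1 2 1 0 1 0 1 0 1 0 1 2 1 2 1 0 1 0 1 0 1 0 1 2 1 0]
  -> pairs=17 depth=3 groups=10 -> no
String 3 '()()(()(())()(())((())()())())(())()': depth seq [1 0 1 0 1 2 1 2 3 2 1 2 1 2 3 2 1 2 3 4 3 2 3 2 3 2 1 2 1 0 1 2 1 0 1 0]
  -> pairs=18 depth=4 groups=5 -> no
String 4 '()((())()(())(())())((()))()((()))()': depth seq [1 0 1 2 3 2 1 2 1 2 3 2 1 2 3 2 1 2 1 0 1 2 3 2 1 0 1 0 1 2 3 2 1 0 1 0]
  -> pairs=18 depth=3 groups=6 -> no
String 5 '(((((((((()))))))))()()()())()()()()': depth seq [1 2 3 4 5 6 7 8 9 10 9 8 7 6 5 4 3 2 1 2 1 2 1 2 1 2 1 0 1 0 1 0 1 0 1 0]
  -> pairs=18 depth=10 groups=5 -> yes
String 6 '()()(((()))()())()()()()()()()()()(())': depth seq [1 0 1 0 1 2 3 4 3 2 1 2 1 2 1 0 1 0 1 0 1 0 1 0 1 0 1 0 1 0 1 0 1 0 1 2 1 0]
  -> pairs=19 depth=4 groups=13 -> no

Answer: no no no no yes no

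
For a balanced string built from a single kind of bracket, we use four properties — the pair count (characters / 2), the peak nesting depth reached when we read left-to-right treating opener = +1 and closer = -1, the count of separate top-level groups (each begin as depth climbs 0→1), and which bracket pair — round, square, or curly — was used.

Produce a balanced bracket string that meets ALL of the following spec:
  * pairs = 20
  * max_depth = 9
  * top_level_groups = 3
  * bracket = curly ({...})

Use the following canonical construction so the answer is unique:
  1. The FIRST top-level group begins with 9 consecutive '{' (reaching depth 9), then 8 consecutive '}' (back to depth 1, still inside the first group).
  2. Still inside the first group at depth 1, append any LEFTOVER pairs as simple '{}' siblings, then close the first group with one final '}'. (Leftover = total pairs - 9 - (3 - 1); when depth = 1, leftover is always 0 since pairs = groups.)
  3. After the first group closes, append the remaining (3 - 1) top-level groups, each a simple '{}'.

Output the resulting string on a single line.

Spec: pairs=20 depth=9 groups=3
Leftover pairs = 20 - 9 - (3-1) = 9
First group: deep chain of depth 9 + 9 sibling pairs
Remaining 2 groups: simple '{}' each

Answer: {{{{{{{{{}}}}}}}}{}{}{}{}{}{}{}{}{}}{}{}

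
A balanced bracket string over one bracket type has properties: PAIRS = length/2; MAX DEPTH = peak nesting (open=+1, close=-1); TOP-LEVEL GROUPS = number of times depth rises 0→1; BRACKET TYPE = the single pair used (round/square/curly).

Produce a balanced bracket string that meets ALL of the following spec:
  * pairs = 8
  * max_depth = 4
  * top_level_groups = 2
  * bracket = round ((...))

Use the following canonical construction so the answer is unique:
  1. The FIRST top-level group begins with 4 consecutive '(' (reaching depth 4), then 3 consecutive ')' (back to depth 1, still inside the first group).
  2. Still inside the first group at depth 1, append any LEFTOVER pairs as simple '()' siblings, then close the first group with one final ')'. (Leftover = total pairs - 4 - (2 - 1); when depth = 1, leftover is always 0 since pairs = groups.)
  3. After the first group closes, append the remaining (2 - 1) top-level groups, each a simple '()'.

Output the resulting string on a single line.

Spec: pairs=8 depth=4 groups=2
Leftover pairs = 8 - 4 - (2-1) = 3
First group: deep chain of depth 4 + 3 sibling pairs
Remaining 1 groups: simple '()' each

Answer: (((()))()()())()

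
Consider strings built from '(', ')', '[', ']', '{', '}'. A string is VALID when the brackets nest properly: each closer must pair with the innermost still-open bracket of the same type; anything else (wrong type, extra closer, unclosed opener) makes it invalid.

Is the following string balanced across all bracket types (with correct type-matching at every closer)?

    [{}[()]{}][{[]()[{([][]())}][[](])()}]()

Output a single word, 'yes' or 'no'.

Answer: no

Derivation:
pos 0: push '['; stack = [
pos 1: push '{'; stack = [{
pos 2: '}' matches '{'; pop; stack = [
pos 3: push '['; stack = [[
pos 4: push '('; stack = [[(
pos 5: ')' matches '('; pop; stack = [[
pos 6: ']' matches '['; pop; stack = [
pos 7: push '{'; stack = [{
pos 8: '}' matches '{'; pop; stack = [
pos 9: ']' matches '['; pop; stack = (empty)
pos 10: push '['; stack = [
pos 11: push '{'; stack = [{
pos 12: push '['; stack = [{[
pos 13: ']' matches '['; pop; stack = [{
pos 14: push '('; stack = [{(
pos 15: ')' matches '('; pop; stack = [{
pos 16: push '['; stack = [{[
pos 17: push '{'; stack = [{[{
pos 18: push '('; stack = [{[{(
pos 19: push '['; stack = [{[{([
pos 20: ']' matches '['; pop; stack = [{[{(
pos 21: push '['; stack = [{[{([
pos 22: ']' matches '['; pop; stack = [{[{(
pos 23: push '('; stack = [{[{((
pos 24: ')' matches '('; pop; stack = [{[{(
pos 25: ')' matches '('; pop; stack = [{[{
pos 26: '}' matches '{'; pop; stack = [{[
pos 27: ']' matches '['; pop; stack = [{
pos 28: push '['; stack = [{[
pos 29: push '['; stack = [{[[
pos 30: ']' matches '['; pop; stack = [{[
pos 31: push '('; stack = [{[(
pos 32: saw closer ']' but top of stack is '(' (expected ')') → INVALID
Verdict: type mismatch at position 32: ']' closes '(' → no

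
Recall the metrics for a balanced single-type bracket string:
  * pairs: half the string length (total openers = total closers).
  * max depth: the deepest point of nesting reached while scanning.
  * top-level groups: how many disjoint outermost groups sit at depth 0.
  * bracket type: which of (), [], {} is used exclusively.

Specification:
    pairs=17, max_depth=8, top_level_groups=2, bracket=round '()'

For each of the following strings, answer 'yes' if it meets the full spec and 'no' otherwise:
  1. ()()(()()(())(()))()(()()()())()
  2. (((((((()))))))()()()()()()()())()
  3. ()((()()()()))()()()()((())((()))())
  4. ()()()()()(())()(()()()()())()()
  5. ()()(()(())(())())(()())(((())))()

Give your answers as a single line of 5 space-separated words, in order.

Answer: no yes no no no

Derivation:
String 1 '()()(()()(())(()))()(()()()())()': depth seq [1 0 1 0 1 2 1 2 1 2 3 2 1 2 3 2 1 0 1 0 1 2 1 2 1 2 1 2 1 0 1 0]
  -> pairs=16 depth=3 groups=6 -> no
String 2 '(((((((()))))))()()()()()()()())()': depth seq [1 2 3 4 5 6 7 8 7 6 5 4 3 2 1 2 1 2 1 2 1 2 1 2 1 2 1 2 1 2 1 0 1 0]
  -> pairs=17 depth=8 groups=2 -> yes
String 3 '()((()()()()))()()()()((())((()))())': depth seq [1 0 1 2 3 2 3 2 3 2 3 2 1 0 1 0 1 0 1 0 1 0 1 2 3 2 1 2 3 4 3 2 1 2 1 0]
  -> pairs=18 depth=4 groups=7 -> no
String 4 '()()()()()(())()(()()()()())()()': depth seq [1 0 1 0 1 0 1 0 1 0 1 2 1 0 1 0 1 2 1 2 1 2 1 2 1 2 1 0 1 0 1 0]
  -> pairs=16 depth=2 groups=10 -> no
String 5 '()()(()(())(())())(()())(((())))()': depth seq [1 0 1 0 1 2 1 2 3 2 1 2 3 2 1 2 1 0 1 2 1 2 1 0 1 2 3 4 3 2 1 0 1 0]
  -> pairs=17 depth=4 groups=6 -> no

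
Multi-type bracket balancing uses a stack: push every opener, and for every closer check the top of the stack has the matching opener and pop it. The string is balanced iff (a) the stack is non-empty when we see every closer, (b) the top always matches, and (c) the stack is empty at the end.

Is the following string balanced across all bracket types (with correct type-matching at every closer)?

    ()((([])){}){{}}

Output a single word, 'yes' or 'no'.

pos 0: push '('; stack = (
pos 1: ')' matches '('; pop; stack = (empty)
pos 2: push '('; stack = (
pos 3: push '('; stack = ((
pos 4: push '('; stack = (((
pos 5: push '['; stack = ((([
pos 6: ']' matches '['; pop; stack = (((
pos 7: ')' matches '('; pop; stack = ((
pos 8: ')' matches '('; pop; stack = (
pos 9: push '{'; stack = ({
pos 10: '}' matches '{'; pop; stack = (
pos 11: ')' matches '('; pop; stack = (empty)
pos 12: push '{'; stack = {
pos 13: push '{'; stack = {{
pos 14: '}' matches '{'; pop; stack = {
pos 15: '}' matches '{'; pop; stack = (empty)
end: stack empty → VALID
Verdict: properly nested → yes

Answer: yes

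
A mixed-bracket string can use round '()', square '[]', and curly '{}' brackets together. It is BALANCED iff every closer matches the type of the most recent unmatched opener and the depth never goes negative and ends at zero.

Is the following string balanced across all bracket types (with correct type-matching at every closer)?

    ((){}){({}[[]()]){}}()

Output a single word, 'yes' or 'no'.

pos 0: push '('; stack = (
pos 1: push '('; stack = ((
pos 2: ')' matches '('; pop; stack = (
pos 3: push '{'; stack = ({
pos 4: '}' matches '{'; pop; stack = (
pos 5: ')' matches '('; pop; stack = (empty)
pos 6: push '{'; stack = {
pos 7: push '('; stack = {(
pos 8: push '{'; stack = {({
pos 9: '}' matches '{'; pop; stack = {(
pos 10: push '['; stack = {([
pos 11: push '['; stack = {([[
pos 12: ']' matches '['; pop; stack = {([
pos 13: push '('; stack = {([(
pos 14: ')' matches '('; pop; stack = {([
pos 15: ']' matches '['; pop; stack = {(
pos 16: ')' matches '('; pop; stack = {
pos 17: push '{'; stack = {{
pos 18: '}' matches '{'; pop; stack = {
pos 19: '}' matches '{'; pop; stack = (empty)
pos 20: push '('; stack = (
pos 21: ')' matches '('; pop; stack = (empty)
end: stack empty → VALID
Verdict: properly nested → yes

Answer: yes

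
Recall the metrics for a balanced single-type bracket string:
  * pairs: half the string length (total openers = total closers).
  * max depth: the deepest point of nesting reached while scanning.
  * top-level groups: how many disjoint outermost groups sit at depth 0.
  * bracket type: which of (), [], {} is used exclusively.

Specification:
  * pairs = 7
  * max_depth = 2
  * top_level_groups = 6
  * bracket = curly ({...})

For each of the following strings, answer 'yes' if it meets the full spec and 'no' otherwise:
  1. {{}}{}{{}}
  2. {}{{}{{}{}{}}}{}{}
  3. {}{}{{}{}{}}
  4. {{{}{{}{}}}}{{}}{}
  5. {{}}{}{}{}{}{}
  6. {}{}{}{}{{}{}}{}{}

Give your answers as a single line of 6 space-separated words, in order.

Answer: no no no no yes no

Derivation:
String 1 '{{}}{}{{}}': depth seq [1 2 1 0 1 0 1 2 1 0]
  -> pairs=5 depth=2 groups=3 -> no
String 2 '{}{{}{{}{}{}}}{}{}': depth seq [1 0 1 2 1 2 3 2 3 2 3 2 1 0 1 0 1 0]
  -> pairs=9 depth=3 groups=4 -> no
String 3 '{}{}{{}{}{}}': depth seq [1 0 1 0 1 2 1 2 1 2 1 0]
  -> pairs=6 depth=2 groups=3 -> no
String 4 '{{{}{{}{}}}}{{}}{}': depth seq [1 2 3 2 3 4 3 4 3 2 1 0 1 2 1 0 1 0]
  -> pairs=9 depth=4 groups=3 -> no
String 5 '{{}}{}{}{}{}{}': depth seq [1 2 1 0 1 0 1 0 1 0 1 0 1 0]
  -> pairs=7 depth=2 groups=6 -> yes
String 6 '{}{}{}{}{{}{}}{}{}': depth seq [1 0 1 0 1 0 1 0 1 2 1 2 1 0 1 0 1 0]
  -> pairs=9 depth=2 groups=7 -> no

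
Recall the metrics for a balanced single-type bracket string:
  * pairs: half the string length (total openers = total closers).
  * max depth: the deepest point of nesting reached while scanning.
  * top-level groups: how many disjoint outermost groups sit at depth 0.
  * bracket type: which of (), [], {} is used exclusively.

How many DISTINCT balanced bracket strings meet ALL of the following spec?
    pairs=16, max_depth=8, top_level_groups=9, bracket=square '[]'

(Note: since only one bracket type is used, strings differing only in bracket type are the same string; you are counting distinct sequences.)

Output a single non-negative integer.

Spec: pairs=16 depth=8 groups=9
Count(depth <= 8) = 95931
Count(depth <= 7) = 95922
Count(depth == 8) = 95931 - 95922 = 9

Answer: 9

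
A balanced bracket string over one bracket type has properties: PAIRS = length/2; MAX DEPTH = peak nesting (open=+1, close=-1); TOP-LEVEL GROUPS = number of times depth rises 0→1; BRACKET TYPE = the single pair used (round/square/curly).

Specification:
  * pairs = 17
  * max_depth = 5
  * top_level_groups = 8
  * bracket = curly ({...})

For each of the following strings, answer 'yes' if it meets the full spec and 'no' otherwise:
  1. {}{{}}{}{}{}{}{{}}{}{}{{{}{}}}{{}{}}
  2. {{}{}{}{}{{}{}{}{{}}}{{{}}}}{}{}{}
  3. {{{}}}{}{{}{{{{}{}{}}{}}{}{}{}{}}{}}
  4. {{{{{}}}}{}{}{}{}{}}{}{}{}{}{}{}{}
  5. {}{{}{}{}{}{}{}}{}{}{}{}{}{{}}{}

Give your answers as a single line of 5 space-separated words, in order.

Answer: no no no yes no

Derivation:
String 1 '{}{{}}{}{}{}{}{{}}{}{}{{{}{}}}{{}{}}': depth seq [1 0 1 2 1 0 1 0 1 0 1 0 1 0 1 2 1 0 1 0 1 0 1 2 3 2 3 2 1 0 1 2 1 2 1 0]
  -> pairs=18 depth=3 groups=11 -> no
String 2 '{{}{}{}{}{{}{}{}{{}}}{{{}}}}{}{}{}': depth seq [1 2 1 2 1 2 1 2 1 2 3 2 3 2 3 2 3 4 3 2 1 2 3 4 3 2 1 0 1 0 1 0 1 0]
  -> pairs=17 depth=4 groups=4 -> no
String 3 '{{{}}}{}{{}{{{{}{}{}}{}}{}{}{}{}}{}}': depth seq [1 2 3 2 1 0 1 0 1 2 1 2 3 4 5 4 5 4 5 4 3 4 3 2 3 2 3 2 3 2 3 2 1 2 1 0]
  -> pairs=18 depth=5 groups=3 -> no
String 4 '{{{{{}}}}{}{}{}{}{}}{}{}{}{}{}{}{}': depth seq [1 2 3 4 5 4 3 2 1 2 1 2 1 2 1 2 1 2 1 0 1 0 1 0 1 0 1 0 1 0 1 0 1 0]
  -> pairs=17 depth=5 groups=8 -> yes
String 5 '{}{{}{}{}{}{}{}}{}{}{}{}{}{{}}{}': depth seq [1 0 1 2 1 2 1 2 1 2 1 2 1 2 1 0 1 0 1 0 1 0 1 0 1 0 1 2 1 0 1 0]
  -> pairs=16 depth=2 groups=9 -> no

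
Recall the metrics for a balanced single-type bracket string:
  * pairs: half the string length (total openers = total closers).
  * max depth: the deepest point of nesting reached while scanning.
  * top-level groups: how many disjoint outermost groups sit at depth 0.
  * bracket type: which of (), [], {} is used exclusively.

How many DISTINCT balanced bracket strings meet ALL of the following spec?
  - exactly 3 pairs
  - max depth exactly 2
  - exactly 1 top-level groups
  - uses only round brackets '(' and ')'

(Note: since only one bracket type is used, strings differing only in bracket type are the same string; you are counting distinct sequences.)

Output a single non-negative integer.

Answer: 1

Derivation:
Spec: pairs=3 depth=2 groups=1
Count(depth <= 2) = 1
Count(depth <= 1) = 0
Count(depth == 2) = 1 - 0 = 1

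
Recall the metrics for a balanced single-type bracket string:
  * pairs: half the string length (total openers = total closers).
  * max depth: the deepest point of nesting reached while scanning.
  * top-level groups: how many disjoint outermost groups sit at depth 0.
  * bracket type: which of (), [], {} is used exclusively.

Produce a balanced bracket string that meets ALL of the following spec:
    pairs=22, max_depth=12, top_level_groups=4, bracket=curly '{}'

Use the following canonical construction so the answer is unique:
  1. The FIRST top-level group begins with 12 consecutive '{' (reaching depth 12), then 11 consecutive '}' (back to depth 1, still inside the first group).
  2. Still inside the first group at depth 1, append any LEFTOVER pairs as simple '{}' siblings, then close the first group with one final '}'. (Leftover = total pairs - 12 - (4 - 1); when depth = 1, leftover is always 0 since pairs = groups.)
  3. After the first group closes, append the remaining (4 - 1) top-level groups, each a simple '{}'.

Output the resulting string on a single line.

Spec: pairs=22 depth=12 groups=4
Leftover pairs = 22 - 12 - (4-1) = 7
First group: deep chain of depth 12 + 7 sibling pairs
Remaining 3 groups: simple '{}' each

Answer: {{{{{{{{{{{{}}}}}}}}}}}{}{}{}{}{}{}{}}{}{}{}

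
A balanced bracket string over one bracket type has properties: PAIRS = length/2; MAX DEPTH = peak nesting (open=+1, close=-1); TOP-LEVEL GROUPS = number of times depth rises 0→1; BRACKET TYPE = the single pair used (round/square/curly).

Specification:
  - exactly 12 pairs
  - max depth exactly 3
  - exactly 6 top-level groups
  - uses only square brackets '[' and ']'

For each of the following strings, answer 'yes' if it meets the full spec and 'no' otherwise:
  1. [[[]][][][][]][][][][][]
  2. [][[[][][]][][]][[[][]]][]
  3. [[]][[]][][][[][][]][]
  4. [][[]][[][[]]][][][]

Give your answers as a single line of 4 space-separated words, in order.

Answer: yes no no no

Derivation:
String 1 '[[[]][][][][]][][][][][]': depth seq [1 2 3 2 1 2 1 2 1 2 1 2 1 0 1 0 1 0 1 0 1 0 1 0]
  -> pairs=12 depth=3 groups=6 -> yes
String 2 '[][[[][][]][][]][[[][]]][]': depth seq [1 0 1 2 3 2 3 2 3 2 1 2 1 2 1 0 1 2 3 2 3 2 1 0 1 0]
  -> pairs=13 depth=3 groups=4 -> no
String 3 '[[]][[]][][][[][][]][]': depth seq [1 2 1 0 1 2 1 0 1 0 1 0 1 2 1 2 1 2 1 0 1 0]
  -> pairs=11 depth=2 groups=6 -> no
String 4 '[][[]][[][[]]][][][]': depth seq [1 0 1 2 1 0 1 2 1 2 3 2 1 0 1 0 1 0 1 0]
  -> pairs=10 depth=3 groups=6 -> no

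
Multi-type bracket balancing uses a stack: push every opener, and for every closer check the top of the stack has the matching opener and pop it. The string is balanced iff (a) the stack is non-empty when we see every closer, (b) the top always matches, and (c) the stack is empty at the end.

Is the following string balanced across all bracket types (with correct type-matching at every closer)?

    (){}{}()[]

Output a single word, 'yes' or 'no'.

pos 0: push '('; stack = (
pos 1: ')' matches '('; pop; stack = (empty)
pos 2: push '{'; stack = {
pos 3: '}' matches '{'; pop; stack = (empty)
pos 4: push '{'; stack = {
pos 5: '}' matches '{'; pop; stack = (empty)
pos 6: push '('; stack = (
pos 7: ')' matches '('; pop; stack = (empty)
pos 8: push '['; stack = [
pos 9: ']' matches '['; pop; stack = (empty)
end: stack empty → VALID
Verdict: properly nested → yes

Answer: yes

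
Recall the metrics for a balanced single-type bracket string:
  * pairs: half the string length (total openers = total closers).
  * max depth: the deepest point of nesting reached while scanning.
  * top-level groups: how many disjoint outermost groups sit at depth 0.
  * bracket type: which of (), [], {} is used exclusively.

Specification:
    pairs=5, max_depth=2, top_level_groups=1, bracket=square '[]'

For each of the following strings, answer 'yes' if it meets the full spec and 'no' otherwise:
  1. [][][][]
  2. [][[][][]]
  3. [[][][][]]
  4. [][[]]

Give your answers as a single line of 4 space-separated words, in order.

String 1 '[][][][]': depth seq [1 0 1 0 1 0 1 0]
  -> pairs=4 depth=1 groups=4 -> no
String 2 '[][[][][]]': depth seq [1 0 1 2 1 2 1 2 1 0]
  -> pairs=5 depth=2 groups=2 -> no
String 3 '[[][][][]]': depth seq [1 2 1 2 1 2 1 2 1 0]
  -> pairs=5 depth=2 groups=1 -> yes
String 4 '[][[]]': depth seq [1 0 1 2 1 0]
  -> pairs=3 depth=2 groups=2 -> no

Answer: no no yes no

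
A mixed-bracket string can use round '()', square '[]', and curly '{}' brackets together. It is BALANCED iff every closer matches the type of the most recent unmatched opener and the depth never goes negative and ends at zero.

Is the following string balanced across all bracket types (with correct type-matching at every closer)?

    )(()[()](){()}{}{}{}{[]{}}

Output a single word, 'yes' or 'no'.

pos 0: saw closer ')' but stack is empty → INVALID
Verdict: unmatched closer ')' at position 0 → no

Answer: no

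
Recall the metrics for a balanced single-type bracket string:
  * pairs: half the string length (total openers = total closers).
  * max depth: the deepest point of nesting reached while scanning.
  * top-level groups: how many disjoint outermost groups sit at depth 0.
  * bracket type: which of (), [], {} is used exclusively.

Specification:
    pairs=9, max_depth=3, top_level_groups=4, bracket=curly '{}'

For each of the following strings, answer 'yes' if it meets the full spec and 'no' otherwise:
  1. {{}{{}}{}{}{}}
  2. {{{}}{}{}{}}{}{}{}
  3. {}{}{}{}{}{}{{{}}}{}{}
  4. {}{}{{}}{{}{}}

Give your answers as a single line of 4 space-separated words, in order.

Answer: no yes no no

Derivation:
String 1 '{{}{{}}{}{}{}}': depth seq [1 2 1 2 3 2 1 2 1 2 1 2 1 0]
  -> pairs=7 depth=3 groups=1 -> no
String 2 '{{{}}{}{}{}}{}{}{}': depth seq [1 2 3 2 1 2 1 2 1 2 1 0 1 0 1 0 1 0]
  -> pairs=9 depth=3 groups=4 -> yes
String 3 '{}{}{}{}{}{}{{{}}}{}{}': depth seq [1 0 1 0 1 0 1 0 1 0 1 0 1 2 3 2 1 0 1 0 1 0]
  -> pairs=11 depth=3 groups=9 -> no
String 4 '{}{}{{}}{{}{}}': depth seq [1 0 1 0 1 2 1 0 1 2 1 2 1 0]
  -> pairs=7 depth=2 groups=4 -> no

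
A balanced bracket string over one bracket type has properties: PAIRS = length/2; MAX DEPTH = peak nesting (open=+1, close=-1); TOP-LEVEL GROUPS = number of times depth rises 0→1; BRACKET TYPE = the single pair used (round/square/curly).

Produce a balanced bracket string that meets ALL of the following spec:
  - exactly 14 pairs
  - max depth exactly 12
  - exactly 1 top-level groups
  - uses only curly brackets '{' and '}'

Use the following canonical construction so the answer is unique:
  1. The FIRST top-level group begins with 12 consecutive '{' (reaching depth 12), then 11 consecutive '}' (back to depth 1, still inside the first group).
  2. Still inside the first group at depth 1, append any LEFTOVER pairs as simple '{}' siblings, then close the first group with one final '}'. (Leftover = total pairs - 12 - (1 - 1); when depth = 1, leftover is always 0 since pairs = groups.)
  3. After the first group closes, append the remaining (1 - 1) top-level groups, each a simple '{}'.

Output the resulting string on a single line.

Answer: {{{{{{{{{{{{}}}}}}}}}}}{}{}}

Derivation:
Spec: pairs=14 depth=12 groups=1
Leftover pairs = 14 - 12 - (1-1) = 2
First group: deep chain of depth 12 + 2 sibling pairs
Remaining 0 groups: simple '{}' each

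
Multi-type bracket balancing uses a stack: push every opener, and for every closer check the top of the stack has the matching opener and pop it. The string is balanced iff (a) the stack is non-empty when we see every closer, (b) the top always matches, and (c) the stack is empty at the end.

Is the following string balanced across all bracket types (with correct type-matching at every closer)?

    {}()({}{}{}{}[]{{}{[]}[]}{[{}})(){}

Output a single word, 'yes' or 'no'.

pos 0: push '{'; stack = {
pos 1: '}' matches '{'; pop; stack = (empty)
pos 2: push '('; stack = (
pos 3: ')' matches '('; pop; stack = (empty)
pos 4: push '('; stack = (
pos 5: push '{'; stack = ({
pos 6: '}' matches '{'; pop; stack = (
pos 7: push '{'; stack = ({
pos 8: '}' matches '{'; pop; stack = (
pos 9: push '{'; stack = ({
pos 10: '}' matches '{'; pop; stack = (
pos 11: push '{'; stack = ({
pos 12: '}' matches '{'; pop; stack = (
pos 13: push '['; stack = ([
pos 14: ']' matches '['; pop; stack = (
pos 15: push '{'; stack = ({
pos 16: push '{'; stack = ({{
pos 17: '}' matches '{'; pop; stack = ({
pos 18: push '{'; stack = ({{
pos 19: push '['; stack = ({{[
pos 20: ']' matches '['; pop; stack = ({{
pos 21: '}' matches '{'; pop; stack = ({
pos 22: push '['; stack = ({[
pos 23: ']' matches '['; pop; stack = ({
pos 24: '}' matches '{'; pop; stack = (
pos 25: push '{'; stack = ({
pos 26: push '['; stack = ({[
pos 27: push '{'; stack = ({[{
pos 28: '}' matches '{'; pop; stack = ({[
pos 29: saw closer '}' but top of stack is '[' (expected ']') → INVALID
Verdict: type mismatch at position 29: '}' closes '[' → no

Answer: no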